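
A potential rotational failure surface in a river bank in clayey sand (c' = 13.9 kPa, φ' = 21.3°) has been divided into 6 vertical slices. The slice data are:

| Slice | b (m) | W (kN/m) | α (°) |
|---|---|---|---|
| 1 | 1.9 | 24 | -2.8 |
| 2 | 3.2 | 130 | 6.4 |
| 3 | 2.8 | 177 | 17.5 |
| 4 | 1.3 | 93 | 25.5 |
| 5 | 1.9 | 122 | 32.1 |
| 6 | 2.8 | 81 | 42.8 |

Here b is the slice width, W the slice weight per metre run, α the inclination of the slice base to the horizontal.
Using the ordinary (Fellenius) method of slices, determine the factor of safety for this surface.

FS = 1.93

Ordinary method of slices: FS = Σ[c'·Δl_i + (W_i cosα_i)·tanφ'] / Σ W_i sinα_i, with Δl_i = b_i / cosα_i.
Slice 1: Δl = 1.9/cos(-2.8°) = 1.902 m; N'_1 = 24·cos(-2.8°) = 24.0; c'Δl = 26.44; W sinα = -1.2
Slice 2: Δl = 3.2/cos6.4° = 3.220 m; N'_2 = 130·cos6.4° = 129.2; c'Δl = 44.76; W sinα = 14.5
Slice 3: Δl = 2.8/cos17.5° = 2.936 m; N'_3 = 177·cos17.5° = 168.8; c'Δl = 40.81; W sinα = 53.2
Slice 4: Δl = 1.3/cos25.5° = 1.440 m; N'_4 = 93·cos25.5° = 83.9; c'Δl = 20.02; W sinα = 40.0
Slice 5: Δl = 1.9/cos32.1° = 2.243 m; N'_5 = 122·cos32.1° = 103.3; c'Δl = 31.18; W sinα = 64.8
Slice 6: Δl = 2.8/cos42.8° = 3.816 m; N'_6 = 81·cos42.8° = 59.4; c'Δl = 53.04; W sinα = 55.0
Σc'Δl = 216.2 kN/m; ΣN' = 568.7 kN/m; ΣW sinα = 226.4 kN/m
Resisting = 216.2 + 568.7·tan21.3° = 216.2 + 221.7 = 438.0 kN/m
FS = 438.0 / 226.4 = 1.934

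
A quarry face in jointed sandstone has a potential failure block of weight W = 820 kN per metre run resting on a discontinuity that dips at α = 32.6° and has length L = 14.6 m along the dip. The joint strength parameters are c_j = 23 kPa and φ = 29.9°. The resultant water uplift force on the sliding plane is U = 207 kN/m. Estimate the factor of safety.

FS = 1.39

Resolving the block weight along and normal to the plane and applying the Mohr–Coulomb strength on the joint:
N' = W cosα − U = 820·cos32.6° − 207 = 483.8 kN/m
Driving force T = W sinα = 820·sin32.6° = 441.8 kN/m
Resisting force R = c_j·L + N'·tanφ = 23·14.6 + 483.8·tan29.9° = 335.8 + 278.2 = 614.0 kN/m
FS = R / T = 614.0 / 441.8 = 1.390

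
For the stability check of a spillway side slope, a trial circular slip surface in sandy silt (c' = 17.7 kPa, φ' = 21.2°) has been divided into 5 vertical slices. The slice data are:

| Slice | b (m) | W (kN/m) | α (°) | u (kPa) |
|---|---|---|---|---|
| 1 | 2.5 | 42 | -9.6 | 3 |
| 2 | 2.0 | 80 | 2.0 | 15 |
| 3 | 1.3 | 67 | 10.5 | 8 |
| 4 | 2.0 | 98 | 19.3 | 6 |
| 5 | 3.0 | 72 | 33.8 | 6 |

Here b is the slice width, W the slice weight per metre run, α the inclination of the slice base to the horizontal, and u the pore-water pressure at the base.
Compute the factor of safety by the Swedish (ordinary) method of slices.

FS = 3.79

Ordinary method of slices: FS = Σ[c'·Δl_i + (W_i cosα_i − u_i·Δl_i)·tanφ'] / Σ W_i sinα_i, with Δl_i = b_i / cosα_i.
Slice 1: Δl = 2.5/cos(-9.6°) = 2.536 m; N'_1 = 42·cos(-9.6°) − 3·2.536 = 33.8; c'Δl = 44.88; W sinα = -7.0
Slice 2: Δl = 2.0/cos2.0° = 2.001 m; N'_2 = 80·cos2.0° − 15·2.001 = 49.9; c'Δl = 35.42; W sinα = 2.8
Slice 3: Δl = 1.3/cos10.5° = 1.322 m; N'_3 = 67·cos10.5° − 8·1.322 = 55.3; c'Δl = 23.40; W sinα = 12.2
Slice 4: Δl = 2.0/cos19.3° = 2.119 m; N'_4 = 98·cos19.3° − 6·2.119 = 79.8; c'Δl = 37.51; W sinα = 32.4
Slice 5: Δl = 3.0/cos33.8° = 3.610 m; N'_5 = 72·cos33.8° − 6·3.610 = 38.2; c'Δl = 63.90; W sinα = 40.1
Σc'Δl = 205.1 kN/m; ΣN' = 257.0 kN/m; ΣW sinα = 80.4 kN/m
Resisting = 205.1 + 257.0·tan21.2° = 205.1 + 99.7 = 304.8 kN/m
FS = 304.8 / 80.4 = 3.789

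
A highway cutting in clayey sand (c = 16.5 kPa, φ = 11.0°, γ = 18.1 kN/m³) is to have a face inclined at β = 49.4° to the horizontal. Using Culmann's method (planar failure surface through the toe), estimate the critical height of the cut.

H_c = 12.56 m

Culmann's analysis gives the critical failure plane at α_cr = (β + φ)/2 = (49.4 + 11.0)/2 = 30.2°, and the critical height
H_c = (4c/γ) · sinβ cosφ / [1 − cos(β − φ)]
    = (4·16.5/18.1) · sin49.4°·cos11.0° / [1 − cos(38.4°)]
    = 3.646 · 0.7593·0.9816 / [1 − 0.7837]
    = 3.646 · 0.7453 / 0.2163
    = 12.56 m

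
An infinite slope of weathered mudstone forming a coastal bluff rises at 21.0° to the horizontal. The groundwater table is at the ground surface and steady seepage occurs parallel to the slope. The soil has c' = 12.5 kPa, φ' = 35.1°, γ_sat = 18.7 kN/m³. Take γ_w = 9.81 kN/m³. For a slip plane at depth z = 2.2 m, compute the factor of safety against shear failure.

FS = 1.78

With seepage parallel to the slope and the water table at the surface, the effective normal stress on the slip plane uses the buoyant unit weight γ' = γ_sat − γ_w while the driving shear stress uses γ_sat:
FS = [c' + γ' z cos²β tanφ'] / [γ_sat z sinβ cosβ]
γ' = 18.7 − 9.81 = 8.89 kN/m³
Numerator = 12.5 + 8.89·2.2·cos²21.0°·tan35.1° = 12.5 + 8.89·2.2·0.8716·0.7028 = 24.480 kPa
Denominator = 18.7·2.2·sin21.0°·cos21.0° = 18.7·2.2·0.3584·0.9336 = 13.764 kPa
FS = 24.480 / 13.764 = 1.779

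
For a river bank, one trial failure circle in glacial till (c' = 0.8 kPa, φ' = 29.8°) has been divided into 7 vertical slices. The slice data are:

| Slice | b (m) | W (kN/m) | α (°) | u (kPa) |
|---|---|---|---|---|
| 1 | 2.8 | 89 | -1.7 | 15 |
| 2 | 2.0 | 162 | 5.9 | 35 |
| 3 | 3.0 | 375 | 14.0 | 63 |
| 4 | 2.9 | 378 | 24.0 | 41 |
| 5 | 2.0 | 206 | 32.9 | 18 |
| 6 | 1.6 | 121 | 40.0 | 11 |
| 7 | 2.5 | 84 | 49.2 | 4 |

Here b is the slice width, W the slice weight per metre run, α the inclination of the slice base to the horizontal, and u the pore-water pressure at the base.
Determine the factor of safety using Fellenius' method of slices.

FS = 0.88

Ordinary method of slices: FS = Σ[c'·Δl_i + (W_i cosα_i − u_i·Δl_i)·tanφ'] / Σ W_i sinα_i, with Δl_i = b_i / cosα_i.
Slice 1: Δl = 2.8/cos(-1.7°) = 2.801 m; N'_1 = 89·cos(-1.7°) − 15·2.801 = 46.9; c'Δl = 2.24; W sinα = -2.6
Slice 2: Δl = 2.0/cos5.9° = 2.011 m; N'_2 = 162·cos5.9° − 35·2.011 = 90.8; c'Δl = 1.61; W sinα = 16.7
Slice 3: Δl = 3.0/cos14.0° = 3.092 m; N'_3 = 375·cos14.0° − 63·3.092 = 169.1; c'Δl = 2.47; W sinα = 90.7
Slice 4: Δl = 2.9/cos24.0° = 3.174 m; N'_4 = 378·cos24.0° − 41·3.174 = 215.2; c'Δl = 2.54; W sinα = 153.7
Slice 5: Δl = 2.0/cos32.9° = 2.382 m; N'_5 = 206·cos32.9° − 18·2.382 = 130.1; c'Δl = 1.91; W sinα = 111.9
Slice 6: Δl = 1.6/cos40.0° = 2.089 m; N'_6 = 121·cos40.0° − 11·2.089 = 69.7; c'Δl = 1.67; W sinα = 77.8
Slice 7: Δl = 2.5/cos49.2° = 3.826 m; N'_7 = 84·cos49.2° − 4·3.826 = 39.6; c'Δl = 3.06; W sinα = 63.6
Σc'Δl = 15.5 kN/m; ΣN' = 761.3 kN/m; ΣW sinα = 511.7 kN/m
Resisting = 15.5 + 761.3·tan29.8° = 15.5 + 436.0 = 451.5 kN/m
FS = 451.5 / 511.7 = 0.882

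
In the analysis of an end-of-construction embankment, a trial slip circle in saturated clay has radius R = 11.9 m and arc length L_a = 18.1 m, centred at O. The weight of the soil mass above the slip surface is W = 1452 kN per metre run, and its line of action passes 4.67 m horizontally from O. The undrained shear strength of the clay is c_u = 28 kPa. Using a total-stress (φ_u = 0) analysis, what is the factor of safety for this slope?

Taking moments about the centre O, the resisting moment is provided by the undrained shear strength acting along the arc:
M_R = c_u·L_a·R = 28·18.10·11.9 = 6030.9 kN·m/m
M_D = W·d = 1452·4.67 = 6780.8 kN·m/m
FS = M_R / M_D = 6030.9 / 6780.8 = 0.889

FS = 0.89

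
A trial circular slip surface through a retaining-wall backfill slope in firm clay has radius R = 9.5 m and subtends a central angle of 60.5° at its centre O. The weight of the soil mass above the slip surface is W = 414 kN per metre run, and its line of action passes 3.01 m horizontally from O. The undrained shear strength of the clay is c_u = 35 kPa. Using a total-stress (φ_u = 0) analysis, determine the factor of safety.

Taking moments about the centre O, the resisting moment is provided by the undrained shear strength acting along the arc:
Arc length L_a = R·θ = 9.5·(60.5°·π/180) = 9.5·1.0559 = 10.03 m
M_R = c_u·L_a·R = 35·10.03·9.5 = 3335.4 kN·m/m
M_D = W·d = 414·3.01 = 1246.1 kN·m/m
FS = M_R / M_D = 3335.4 / 1246.1 = 2.677

FS = 2.68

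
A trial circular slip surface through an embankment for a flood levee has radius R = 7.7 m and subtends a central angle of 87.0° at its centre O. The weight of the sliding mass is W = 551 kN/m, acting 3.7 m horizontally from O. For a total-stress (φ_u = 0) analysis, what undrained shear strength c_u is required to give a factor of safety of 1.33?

FS = c_u·L_a·R / (W·d), so c_u = FS·W·d / (L_a·R).
Arc length L_a = R·θ = 7.7·(87.0°·π/180) = 7.7·1.5184 = 11.69 m
c_u = 1.33·551·3.7 / (11.69·7.7) = 2711.5 / 90.03 = 30.12 kPa

c_u = 30.1 kPa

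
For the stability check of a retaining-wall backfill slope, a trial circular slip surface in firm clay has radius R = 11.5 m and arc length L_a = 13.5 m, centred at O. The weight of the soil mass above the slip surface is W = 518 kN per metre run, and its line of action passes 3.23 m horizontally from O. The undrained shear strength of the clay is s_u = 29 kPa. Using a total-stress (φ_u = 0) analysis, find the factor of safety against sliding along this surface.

FS = 2.69

Taking moments about the centre O, the resisting moment is provided by the undrained shear strength acting along the arc:
M_R = s_u·L_a·R = 29·13.50·11.5 = 4502.2 kN·m/m
M_D = W·d = 518·3.23 = 1673.1 kN·m/m
FS = M_R / M_D = 4502.2 / 1673.1 = 2.691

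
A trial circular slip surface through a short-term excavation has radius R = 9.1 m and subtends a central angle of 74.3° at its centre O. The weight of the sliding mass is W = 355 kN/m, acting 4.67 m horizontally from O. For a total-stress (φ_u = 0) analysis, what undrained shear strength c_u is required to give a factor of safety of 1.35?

FS = c_u·L_a·R / (W·d), so c_u = FS·W·d / (L_a·R).
Arc length L_a = R·θ = 9.1·(74.3°·π/180) = 9.1·1.2968 = 11.80 m
c_u = 1.35·355·4.67 / (11.80·9.1) = 2238.1 / 107.39 = 20.84 kPa

c_u = 20.8 kPa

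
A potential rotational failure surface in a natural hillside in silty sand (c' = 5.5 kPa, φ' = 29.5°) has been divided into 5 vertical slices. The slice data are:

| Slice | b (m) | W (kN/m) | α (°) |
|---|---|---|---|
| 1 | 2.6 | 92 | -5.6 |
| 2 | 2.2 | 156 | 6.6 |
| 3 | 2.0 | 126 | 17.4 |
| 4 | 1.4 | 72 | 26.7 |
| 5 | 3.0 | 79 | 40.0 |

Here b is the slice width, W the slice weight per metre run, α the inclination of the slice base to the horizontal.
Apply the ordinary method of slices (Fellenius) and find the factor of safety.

FS = 2.67

Ordinary method of slices: FS = Σ[c'·Δl_i + (W_i cosα_i)·tanφ'] / Σ W_i sinα_i, with Δl_i = b_i / cosα_i.
Slice 1: Δl = 2.6/cos(-5.6°) = 2.612 m; N'_1 = 92·cos(-5.6°) = 91.6; c'Δl = 14.37; W sinα = -9.0
Slice 2: Δl = 2.2/cos6.6° = 2.215 m; N'_2 = 156·cos6.6° = 155.0; c'Δl = 12.18; W sinα = 17.9
Slice 3: Δl = 2.0/cos17.4° = 2.096 m; N'_3 = 126·cos17.4° = 120.2; c'Δl = 11.53; W sinα = 37.7
Slice 4: Δl = 1.4/cos26.7° = 1.567 m; N'_4 = 72·cos26.7° = 64.3; c'Δl = 8.62; W sinα = 32.4
Slice 5: Δl = 3.0/cos40.0° = 3.916 m; N'_5 = 79·cos40.0° = 60.5; c'Δl = 21.54; W sinα = 50.8
Σc'Δl = 68.2 kN/m; ΣN' = 491.6 kN/m; ΣW sinα = 129.8 kN/m
Resisting = 68.2 + 491.6·tan29.5° = 68.2 + 278.1 = 346.4 kN/m
FS = 346.4 / 129.8 = 2.669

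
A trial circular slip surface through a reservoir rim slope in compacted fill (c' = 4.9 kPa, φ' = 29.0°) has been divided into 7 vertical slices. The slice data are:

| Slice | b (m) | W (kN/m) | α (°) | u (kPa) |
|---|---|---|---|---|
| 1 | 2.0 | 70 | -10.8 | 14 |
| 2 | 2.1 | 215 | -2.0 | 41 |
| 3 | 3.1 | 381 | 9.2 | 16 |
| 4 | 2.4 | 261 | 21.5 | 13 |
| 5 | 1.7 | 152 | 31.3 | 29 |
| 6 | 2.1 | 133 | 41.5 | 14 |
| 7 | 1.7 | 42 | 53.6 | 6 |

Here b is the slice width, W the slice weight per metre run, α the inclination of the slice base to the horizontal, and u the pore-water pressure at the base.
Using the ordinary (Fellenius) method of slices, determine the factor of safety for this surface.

FS = 1.64

Ordinary method of slices: FS = Σ[c'·Δl_i + (W_i cosα_i − u_i·Δl_i)·tanφ'] / Σ W_i sinα_i, with Δl_i = b_i / cosα_i.
Slice 1: Δl = 2.0/cos(-10.8°) = 2.036 m; N'_1 = 70·cos(-10.8°) − 14·2.036 = 40.3; c'Δl = 9.98; W sinα = -13.1
Slice 2: Δl = 2.1/cos(-2.0°) = 2.101 m; N'_2 = 215·cos(-2.0°) − 41·2.101 = 128.7; c'Δl = 10.30; W sinα = -7.5
Slice 3: Δl = 3.1/cos9.2° = 3.140 m; N'_3 = 381·cos9.2° − 16·3.140 = 325.9; c'Δl = 15.39; W sinα = 60.9
Slice 4: Δl = 2.4/cos21.5° = 2.579 m; N'_4 = 261·cos21.5° − 13·2.579 = 209.3; c'Δl = 12.64; W sinα = 95.7
Slice 5: Δl = 1.7/cos31.3° = 1.990 m; N'_5 = 152·cos31.3° − 29·1.990 = 72.2; c'Δl = 9.75; W sinα = 79.0
Slice 6: Δl = 2.1/cos41.5° = 2.804 m; N'_6 = 133·cos41.5° − 14·2.804 = 60.4; c'Δl = 13.74; W sinα = 88.1
Slice 7: Δl = 1.7/cos53.6° = 2.865 m; N'_7 = 42·cos53.6° − 6·2.865 = 7.7; c'Δl = 14.04; W sinα = 33.8
Σc'Δl = 85.8 kN/m; ΣN' = 844.4 kN/m; ΣW sinα = 336.9 kN/m
Resisting = 85.8 + 844.4·tan29.0° = 85.8 + 468.1 = 553.9 kN/m
FS = 553.9 / 336.9 = 1.644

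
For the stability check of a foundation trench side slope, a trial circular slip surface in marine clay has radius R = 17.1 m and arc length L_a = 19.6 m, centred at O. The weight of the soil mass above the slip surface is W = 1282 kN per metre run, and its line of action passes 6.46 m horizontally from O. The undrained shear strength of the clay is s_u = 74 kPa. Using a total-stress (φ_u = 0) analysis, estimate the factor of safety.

FS = 2.99

Taking moments about the centre O, the resisting moment is provided by the undrained shear strength acting along the arc:
M_R = s_u·L_a·R = 74·19.60·17.1 = 24801.8 kN·m/m
M_D = W·d = 1282·6.46 = 8281.7 kN·m/m
FS = M_R / M_D = 24801.8 / 8281.7 = 2.995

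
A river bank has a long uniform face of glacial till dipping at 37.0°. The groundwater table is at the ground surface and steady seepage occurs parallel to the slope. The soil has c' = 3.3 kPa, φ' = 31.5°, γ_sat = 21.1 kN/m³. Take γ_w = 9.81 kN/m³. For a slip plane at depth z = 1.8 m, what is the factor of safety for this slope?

FS = 0.62

With seepage parallel to the slope and the water table at the surface, the effective normal stress on the slip plane uses the buoyant unit weight γ' = γ_sat − γ_w while the driving shear stress uses γ_sat:
FS = [c' + γ' z cos²β tanφ'] / [γ_sat z sinβ cosβ]
γ' = 21.1 − 9.81 = 11.29 kN/m³
Numerator = 3.3 + 11.29·1.8·cos²37.0°·tan31.5° = 3.3 + 11.29·1.8·0.6378·0.6128 = 11.243 kPa
Denominator = 21.1·1.8·sin37.0°·cos37.0° = 21.1·1.8·0.6018·0.7986 = 18.254 kPa
FS = 11.243 / 18.254 = 0.616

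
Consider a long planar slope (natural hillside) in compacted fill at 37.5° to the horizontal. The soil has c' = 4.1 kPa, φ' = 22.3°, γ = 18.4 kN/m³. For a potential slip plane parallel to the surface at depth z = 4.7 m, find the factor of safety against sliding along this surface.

For an infinite slope with a slip plane parallel to the surface (no pore pressure): FS = [c' + γz cos²β tanφ'] / [γz sinβ cosβ].
γz = 18.4·4.7 = 86.48 kN/m²
Numerator = 4.1 + 86.48·cos²37.5°·tan22.3° = 4.1 + 86.48·0.6294·0.4101 = 26.424 kPa
Denominator = 86.48·sin37.5°·cos37.5° = 86.48·0.6088·0.7934 = 41.767 kPa
FS = 26.424 / 41.767 = 0.633

FS = 0.63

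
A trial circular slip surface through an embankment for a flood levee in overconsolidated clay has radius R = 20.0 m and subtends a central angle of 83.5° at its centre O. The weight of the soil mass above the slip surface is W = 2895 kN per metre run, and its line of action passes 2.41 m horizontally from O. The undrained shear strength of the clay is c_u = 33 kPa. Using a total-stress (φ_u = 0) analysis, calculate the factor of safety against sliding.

Taking moments about the centre O, the resisting moment is provided by the undrained shear strength acting along the arc:
Arc length L_a = R·θ = 20.0·(83.5°·π/180) = 20.0·1.4573 = 29.15 m
M_R = c_u·L_a·R = 33·29.15·20.0 = 19237.0 kN·m/m
M_D = W·d = 2895·2.41 = 6977.0 kN·m/m
FS = M_R / M_D = 19237.0 / 6977.0 = 2.757

FS = 2.76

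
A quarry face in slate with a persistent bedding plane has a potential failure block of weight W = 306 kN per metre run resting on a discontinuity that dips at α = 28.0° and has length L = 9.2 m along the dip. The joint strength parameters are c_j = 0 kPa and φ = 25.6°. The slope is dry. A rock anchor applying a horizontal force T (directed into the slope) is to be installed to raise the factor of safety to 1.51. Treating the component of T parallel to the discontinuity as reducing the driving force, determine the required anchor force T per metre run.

Resolving forces along and normal to the sliding plane, with the horizontal anchor force T adding T·sinα to the effective normal force and T·cosα acting up the plane against the driving force:
FS = [c_jL + (W cosα + T sinα) tanφ] / [W sinα − T cosα]
Without the anchor: N' = 270.2 kN/m, driving T_d = 143.7 kN/m, resisting R = 0·9.2 + 270.2·tan25.6° = 129.4 kN/m, FS = 0.90.
Setting FS = 1.51 and solving for T:
1.51·(143.7 − T cos28.0°) = 129.4 + T sin28.0°·tan25.6°
T·(sin28.0°·tan25.6° + 1.51·cos28.0°) = 1.51·143.7 − 129.4
T·(0.4695·0.4791 + 1.51·0.8829) = 216.9 − 129.4 = 87.5
T·1.5582 = 87.5
T = 56.1 kN/m

T = 56 kN/m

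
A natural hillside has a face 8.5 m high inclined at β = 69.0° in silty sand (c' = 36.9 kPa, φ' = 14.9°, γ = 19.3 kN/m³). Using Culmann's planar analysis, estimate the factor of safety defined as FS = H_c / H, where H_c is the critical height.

FS = 1.96

H_c = (4c'/γ) · sinβ cosφ' / [1 − cos(β − φ')]
    = (4·36.9/19.3) · sin69.0°·cos14.9° / [1 − cos54.1°]
    = 7.648 · 0.9022 / 0.4136 = 16.68 m
FS = H_c / H = 16.68 / 8.5 = 1.962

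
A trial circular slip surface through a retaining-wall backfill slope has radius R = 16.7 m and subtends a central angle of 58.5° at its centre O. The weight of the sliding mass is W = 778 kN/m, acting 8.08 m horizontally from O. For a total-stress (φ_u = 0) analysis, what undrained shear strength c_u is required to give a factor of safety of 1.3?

c_u = 28.7 kPa

FS = c_u·L_a·R / (W·d), so c_u = FS·W·d / (L_a·R).
Arc length L_a = R·θ = 16.7·(58.5°·π/180) = 16.7·1.0210 = 17.05 m
c_u = 1.3·778·8.08 / (17.05·16.7) = 8172.1 / 284.75 = 28.70 kPa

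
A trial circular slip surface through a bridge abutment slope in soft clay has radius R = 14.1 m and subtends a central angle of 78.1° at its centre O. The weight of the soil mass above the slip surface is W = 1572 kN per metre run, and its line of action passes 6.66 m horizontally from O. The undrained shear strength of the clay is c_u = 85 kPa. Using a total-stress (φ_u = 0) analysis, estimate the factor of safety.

Taking moments about the centre O, the resisting moment is provided by the undrained shear strength acting along the arc:
Arc length L_a = R·θ = 14.1·(78.1°·π/180) = 14.1·1.3631 = 19.22 m
M_R = c_u·L_a·R = 85·19.22·14.1 = 23034.9 kN·m/m
M_D = W·d = 1572·6.66 = 10469.5 kN·m/m
FS = M_R / M_D = 23034.9 / 10469.5 = 2.200

FS = 2.20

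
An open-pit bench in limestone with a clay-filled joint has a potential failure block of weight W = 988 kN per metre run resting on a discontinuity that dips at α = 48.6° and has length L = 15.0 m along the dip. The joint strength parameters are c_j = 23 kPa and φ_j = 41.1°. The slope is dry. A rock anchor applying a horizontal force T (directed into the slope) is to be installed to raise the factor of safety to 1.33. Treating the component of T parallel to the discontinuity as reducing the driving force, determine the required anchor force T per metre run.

Resolving forces along and normal to the sliding plane, with the horizontal anchor force T adding T·sinα to the effective normal force and T·cosα acting up the plane against the driving force:
FS = [c_jL + (W cosα + T sinα) tanφ_j] / [W sinα − T cosα]
Without the anchor: N' = 653.4 kN/m, driving T_d = 741.1 kN/m, resisting R = 23·15.0 + 653.4·tan41.1° = 915.0 kN/m, FS = 1.23.
Setting FS = 1.33 and solving for T:
1.33·(741.1 − T cos48.6°) = 915.0 + T sin48.6°·tan41.1°
T·(sin48.6°·tan41.1° + 1.33·cos48.6°) = 1.33·741.1 − 915.0
T·(0.7501·0.8724 + 1.33·0.6613) = 985.7 − 915.0 = 70.7
T·1.5339 = 70.7
T = 46.1 kN/m

T = 46 kN/m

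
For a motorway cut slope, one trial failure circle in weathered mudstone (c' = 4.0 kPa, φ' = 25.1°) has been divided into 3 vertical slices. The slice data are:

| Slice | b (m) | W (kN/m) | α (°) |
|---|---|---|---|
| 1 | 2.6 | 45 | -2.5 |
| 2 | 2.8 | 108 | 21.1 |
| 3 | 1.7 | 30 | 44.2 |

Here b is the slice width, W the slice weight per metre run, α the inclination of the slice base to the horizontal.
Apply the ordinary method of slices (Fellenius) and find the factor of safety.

FS = 1.91

Ordinary method of slices: FS = Σ[c'·Δl_i + (W_i cosα_i)·tanφ'] / Σ W_i sinα_i, with Δl_i = b_i / cosα_i.
Slice 1: Δl = 2.6/cos(-2.5°) = 2.602 m; N'_1 = 45·cos(-2.5°) = 45.0; c'Δl = 10.41; W sinα = -2.0
Slice 2: Δl = 2.8/cos21.1° = 3.001 m; N'_2 = 108·cos21.1° = 100.8; c'Δl = 12.00; W sinα = 38.9
Slice 3: Δl = 1.7/cos44.2° = 2.371 m; N'_3 = 30·cos44.2° = 21.5; c'Δl = 9.49; W sinα = 20.9
Σc'Δl = 31.9 kN/m; ΣN' = 167.2 kN/m; ΣW sinα = 57.8 kN/m
Resisting = 31.9 + 167.2·tan25.1° = 31.9 + 78.3 = 110.2 kN/m
FS = 110.2 / 57.8 = 1.906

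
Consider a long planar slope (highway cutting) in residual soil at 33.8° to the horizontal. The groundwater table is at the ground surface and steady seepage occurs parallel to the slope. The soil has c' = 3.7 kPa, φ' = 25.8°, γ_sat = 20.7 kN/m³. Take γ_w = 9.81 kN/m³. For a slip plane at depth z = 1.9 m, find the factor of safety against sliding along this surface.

FS = 0.58

With seepage parallel to the slope and the water table at the surface, the effective normal stress on the slip plane uses the buoyant unit weight γ' = γ_sat − γ_w while the driving shear stress uses γ_sat:
FS = [c' + γ' z cos²β tanφ'] / [γ_sat z sinβ cosβ]
γ' = 20.7 − 9.81 = 10.89 kN/m³
Numerator = 3.7 + 10.89·1.9·cos²33.8°·tan25.8° = 3.7 + 10.89·1.9·0.6905·0.4834 = 10.607 kPa
Denominator = 20.7·1.9·sin33.8°·cos33.8° = 20.7·1.9·0.5563·0.8310 = 18.181 kPa
FS = 10.607 / 18.181 = 0.583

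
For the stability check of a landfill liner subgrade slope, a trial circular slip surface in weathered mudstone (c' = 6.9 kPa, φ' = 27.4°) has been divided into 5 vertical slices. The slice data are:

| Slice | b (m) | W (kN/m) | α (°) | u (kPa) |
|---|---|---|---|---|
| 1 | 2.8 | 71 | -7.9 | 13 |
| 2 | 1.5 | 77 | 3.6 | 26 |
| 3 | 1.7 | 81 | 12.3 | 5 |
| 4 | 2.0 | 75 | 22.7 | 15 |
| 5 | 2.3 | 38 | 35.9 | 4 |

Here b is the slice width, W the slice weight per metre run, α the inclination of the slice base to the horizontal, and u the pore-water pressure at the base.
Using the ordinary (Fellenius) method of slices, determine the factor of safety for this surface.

FS = 2.82

Ordinary method of slices: FS = Σ[c'·Δl_i + (W_i cosα_i − u_i·Δl_i)·tanφ'] / Σ W_i sinα_i, with Δl_i = b_i / cosα_i.
Slice 1: Δl = 2.8/cos(-7.9°) = 2.827 m; N'_1 = 71·cos(-7.9°) − 13·2.827 = 33.6; c'Δl = 19.51; W sinα = -9.8
Slice 2: Δl = 1.5/cos3.6° = 1.503 m; N'_2 = 77·cos3.6° − 26·1.503 = 37.8; c'Δl = 10.37; W sinα = 4.8
Slice 3: Δl = 1.7/cos12.3° = 1.740 m; N'_3 = 81·cos12.3° − 5·1.740 = 70.4; c'Δl = 12.01; W sinα = 17.3
Slice 4: Δl = 2.0/cos22.7° = 2.168 m; N'_4 = 75·cos22.7° − 15·2.168 = 36.7; c'Δl = 14.96; W sinα = 28.9
Slice 5: Δl = 2.3/cos35.9° = 2.839 m; N'_5 = 38·cos35.9° − 4·2.839 = 19.4; c'Δl = 19.59; W sinα = 22.3
Σc'Δl = 76.4 kN/m; ΣN' = 197.9 kN/m; ΣW sinα = 63.6 kN/m
Resisting = 76.4 + 197.9·tan27.4° = 76.4 + 102.6 = 179.0 kN/m
FS = 179.0 / 63.6 = 2.816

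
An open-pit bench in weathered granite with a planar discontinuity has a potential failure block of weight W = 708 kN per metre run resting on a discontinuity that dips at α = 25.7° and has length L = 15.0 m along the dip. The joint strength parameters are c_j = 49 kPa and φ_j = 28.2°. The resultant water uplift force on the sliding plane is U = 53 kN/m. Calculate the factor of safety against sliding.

FS = 3.42

Resolving the block weight along and normal to the plane and applying the Mohr–Coulomb strength on the joint:
N' = W cosα − U = 708·cos25.7° − 53 = 585.0 kN/m
Driving force T = W sinα = 708·sin25.7° = 307.0 kN/m
Resisting force R = c_j·L + N'·tanφ_j = 49·15.0 + 585.0·tan28.2° = 735.0 + 313.7 = 1048.7 kN/m
FS = R / T = 1048.7 / 307.0 = 3.415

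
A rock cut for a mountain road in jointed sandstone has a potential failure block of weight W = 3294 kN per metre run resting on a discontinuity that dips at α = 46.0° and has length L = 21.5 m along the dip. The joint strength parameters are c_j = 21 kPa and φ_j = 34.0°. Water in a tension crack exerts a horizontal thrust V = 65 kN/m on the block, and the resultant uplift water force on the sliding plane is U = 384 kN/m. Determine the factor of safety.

Resolving the block weight along and normal to the plane and applying the Mohr–Coulomb strength on the joint:
N' = W cosα − U − V sinα = 3294·cos46.0° − 384 − 65·sin46.0° = 1857.4 kN/m
Driving force T = W sinα + V cosα = 3294·sin46.0° + 65·cos46.0° = 2414.7 kN/m
Resisting force R = c_j·L + N'·tanφ_j = 21·21.5 + 1857.4·tan34.0° = 451.5 + 1252.9 = 1704.4 kN/m
FS = R / T = 1704.4 / 2414.7 = 0.706

FS = 0.71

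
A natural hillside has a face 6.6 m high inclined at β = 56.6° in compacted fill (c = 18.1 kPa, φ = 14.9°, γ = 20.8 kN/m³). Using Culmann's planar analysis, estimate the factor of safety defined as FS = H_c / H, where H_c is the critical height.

FS = 1.68

H_c = (4c/γ) · sinβ cosφ / [1 − cos(β − φ)]
    = (4·18.1/20.8) · sin56.6°·cos14.9° / [1 − cos41.7°]
    = 3.481 · 0.8068 / 0.2534 = 11.08 m
FS = H_c / H = 11.08 / 6.6 = 1.679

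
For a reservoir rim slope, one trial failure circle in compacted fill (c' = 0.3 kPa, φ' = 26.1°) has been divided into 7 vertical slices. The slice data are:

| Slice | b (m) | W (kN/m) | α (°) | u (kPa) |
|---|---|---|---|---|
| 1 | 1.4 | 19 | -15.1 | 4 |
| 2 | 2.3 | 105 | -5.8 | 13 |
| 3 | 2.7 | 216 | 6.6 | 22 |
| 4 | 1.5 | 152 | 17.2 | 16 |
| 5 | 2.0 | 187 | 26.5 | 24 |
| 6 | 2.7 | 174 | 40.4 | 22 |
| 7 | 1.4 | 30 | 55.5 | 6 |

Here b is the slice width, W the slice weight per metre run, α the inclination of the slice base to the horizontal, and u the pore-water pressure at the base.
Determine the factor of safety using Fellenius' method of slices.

Ordinary method of slices: FS = Σ[c'·Δl_i + (W_i cosα_i − u_i·Δl_i)·tanφ'] / Σ W_i sinα_i, with Δl_i = b_i / cosα_i.
Slice 1: Δl = 1.4/cos(-15.1°) = 1.450 m; N'_1 = 19·cos(-15.1°) − 4·1.450 = 12.5; c'Δl = 0.44; W sinα = -4.9
Slice 2: Δl = 2.3/cos(-5.8°) = 2.312 m; N'_2 = 105·cos(-5.8°) − 13·2.312 = 74.4; c'Δl = 0.69; W sinα = -10.6
Slice 3: Δl = 2.7/cos6.6° = 2.718 m; N'_3 = 216·cos6.6° − 22·2.718 = 154.8; c'Δl = 0.82; W sinα = 24.8
Slice 4: Δl = 1.5/cos17.2° = 1.570 m; N'_4 = 152·cos17.2° − 16·1.570 = 120.1; c'Δl = 0.47; W sinα = 44.9
Slice 5: Δl = 2.0/cos26.5° = 2.235 m; N'_5 = 187·cos26.5° − 24·2.235 = 113.7; c'Δl = 0.67; W sinα = 83.4
Slice 6: Δl = 2.7/cos40.4° = 3.545 m; N'_6 = 174·cos40.4° − 22·3.545 = 54.5; c'Δl = 1.06; W sinα = 112.8
Slice 7: Δl = 1.4/cos55.5° = 2.472 m; N'_7 = 30·cos55.5° − 6·2.472 = 2.2; c'Δl = 0.74; W sinα = 24.7
Σc'Δl = 4.9 kN/m; ΣN' = 532.2 kN/m; ΣW sinα = 275.1 kN/m
Resisting = 4.9 + 532.2·tan26.1° = 4.9 + 260.7 = 265.6 kN/m
FS = 265.6 / 275.1 = 0.965

FS = 0.97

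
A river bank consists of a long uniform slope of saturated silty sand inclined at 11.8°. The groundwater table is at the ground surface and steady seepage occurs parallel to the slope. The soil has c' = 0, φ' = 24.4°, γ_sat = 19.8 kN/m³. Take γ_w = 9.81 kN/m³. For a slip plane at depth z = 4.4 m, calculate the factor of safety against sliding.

With seepage parallel to the slope and the water table at the surface, the effective normal stress on the slip plane uses the buoyant unit weight γ' = γ_sat − γ_w while the driving shear stress uses γ_sat:
FS = [c' + γ' z cos²β tanφ'] / [γ_sat z sinβ cosβ]
(For c' = 0 this reduces to FS = (γ'/γ_sat)·tanφ'/tanβ.)
γ' = 19.8 − 9.81 = 9.99 kN/m³
Numerator = 0.0 + 9.99·4.4·cos²11.8°·tan24.4° = 0.0 + 9.99·4.4·0.9582·0.4536 = 19.105 kPa
Denominator = 19.8·4.4·sin11.8°·cos11.8° = 19.8·4.4·0.2045·0.9789 = 17.439 kPa
FS = 19.105 / 17.439 = 1.096

FS = 1.10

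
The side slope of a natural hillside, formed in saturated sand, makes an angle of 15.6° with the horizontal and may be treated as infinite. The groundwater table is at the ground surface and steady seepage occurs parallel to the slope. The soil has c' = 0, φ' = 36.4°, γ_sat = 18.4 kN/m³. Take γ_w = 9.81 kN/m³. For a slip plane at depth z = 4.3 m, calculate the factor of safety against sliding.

With seepage parallel to the slope and the water table at the surface, the effective normal stress on the slip plane uses the buoyant unit weight γ' = γ_sat − γ_w while the driving shear stress uses γ_sat:
FS = [c' + γ' z cos²β tanφ'] / [γ_sat z sinβ cosβ]
(For c' = 0 this reduces to FS = (γ'/γ_sat)·tanφ'/tanβ.)
γ' = 18.4 − 9.81 = 8.59 kN/m³
Numerator = 0.0 + 8.59·4.3·cos²15.6°·tan36.4° = 0.0 + 8.59·4.3·0.9277·0.7373 = 25.263 kPa
Denominator = 18.4·4.3·sin15.6°·cos15.6° = 18.4·4.3·0.2689·0.9632 = 20.493 kPa
FS = 25.263 / 20.493 = 1.233

FS = 1.23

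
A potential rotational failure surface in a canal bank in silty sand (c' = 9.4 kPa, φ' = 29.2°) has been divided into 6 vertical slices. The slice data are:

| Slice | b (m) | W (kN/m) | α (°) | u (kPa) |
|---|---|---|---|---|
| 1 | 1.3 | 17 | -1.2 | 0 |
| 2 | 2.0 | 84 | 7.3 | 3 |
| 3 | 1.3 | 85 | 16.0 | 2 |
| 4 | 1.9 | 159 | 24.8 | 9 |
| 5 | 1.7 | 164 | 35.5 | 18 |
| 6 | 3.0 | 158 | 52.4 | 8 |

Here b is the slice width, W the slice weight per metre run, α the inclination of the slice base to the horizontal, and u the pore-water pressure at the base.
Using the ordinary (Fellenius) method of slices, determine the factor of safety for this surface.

Ordinary method of slices: FS = Σ[c'·Δl_i + (W_i cosα_i − u_i·Δl_i)·tanφ'] / Σ W_i sinα_i, with Δl_i = b_i / cosα_i.
Slice 1: Δl = 1.3/cos(-1.2°) = 1.300 m; N'_1 = 17·cos(-1.2°) − 0·1.300 = 17.0; c'Δl = 12.22; W sinα = -0.4
Slice 2: Δl = 2.0/cos7.3° = 2.016 m; N'_2 = 84·cos7.3° − 3·2.016 = 77.3; c'Δl = 18.95; W sinα = 10.7
Slice 3: Δl = 1.3/cos16.0° = 1.352 m; N'_3 = 85·cos16.0° − 2·1.352 = 79.0; c'Δl = 12.71; W sinα = 23.4
Slice 4: Δl = 1.9/cos24.8° = 2.093 m; N'_4 = 159·cos24.8° − 9·2.093 = 125.5; c'Δl = 19.67; W sinα = 66.7
Slice 5: Δl = 1.7/cos35.5° = 2.088 m; N'_5 = 164·cos35.5° − 18·2.088 = 95.9; c'Δl = 19.63; W sinα = 95.2
Slice 6: Δl = 3.0/cos52.4° = 4.917 m; N'_6 = 158·cos52.4° − 8·4.917 = 57.1; c'Δl = 46.22; W sinα = 125.2
Σc'Δl = 129.4 kN/m; ΣN' = 451.8 kN/m; ΣW sinα = 320.9 kN/m
Resisting = 129.4 + 451.8·tan29.2° = 129.4 + 252.5 = 381.9 kN/m
FS = 381.9 / 320.9 = 1.190

FS = 1.19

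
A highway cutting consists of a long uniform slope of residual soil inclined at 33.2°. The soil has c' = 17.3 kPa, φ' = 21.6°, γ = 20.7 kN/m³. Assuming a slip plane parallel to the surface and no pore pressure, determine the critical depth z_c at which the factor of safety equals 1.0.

z_c = 4.62 m

Setting FS = 1.00 in FS = [c' + γz cos²β tanφ'] / [γz sinβ cosβ] and solving for z:
z = c' / [γ cosβ (FS·sinβ − cosβ·tanφ')]
  = 17.3 / [20.7·cos33.2°·(1.00·sin33.2° − cos33.2°·tan21.6°)]
  = 17.3 / [20.7·0.8368·(1.00·0.5476 − 0.8368·0.3959)]
  = 17.3 / 3.7459 = 4.618 m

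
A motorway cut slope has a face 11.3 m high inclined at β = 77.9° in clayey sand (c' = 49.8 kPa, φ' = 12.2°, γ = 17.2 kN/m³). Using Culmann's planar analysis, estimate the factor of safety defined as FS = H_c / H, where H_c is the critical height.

FS = 1.66

H_c = (4c'/γ) · sinβ cosφ' / [1 − cos(β − φ')]
    = (4·49.8/17.2) · sin77.9°·cos12.2° / [1 − cos65.7°]
    = 11.581 · 0.9557 / 0.5885 = 18.81 m
FS = H_c / H = 18.81 / 11.3 = 1.664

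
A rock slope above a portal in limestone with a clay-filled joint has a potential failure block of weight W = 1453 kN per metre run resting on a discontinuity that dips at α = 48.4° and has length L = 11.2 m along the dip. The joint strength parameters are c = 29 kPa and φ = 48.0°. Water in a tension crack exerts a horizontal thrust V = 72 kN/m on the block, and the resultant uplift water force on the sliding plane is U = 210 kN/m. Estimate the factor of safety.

FS = 0.97

Resolving the block weight along and normal to the plane and applying the Mohr–Coulomb strength on the joint:
N' = W cosα − U − V sinα = 1453·cos48.4° − 210 − 72·sin48.4° = 700.8 kN/m
Driving force T = W sinα + V cosα = 1453·sin48.4° + 72·cos48.4° = 1134.4 kN/m
Resisting force R = c·L + N'·tanφ = 29·11.2 + 700.8·tan48.0° = 324.8 + 778.4 = 1103.2 kN/m
FS = R / T = 1103.2 / 1134.4 = 0.973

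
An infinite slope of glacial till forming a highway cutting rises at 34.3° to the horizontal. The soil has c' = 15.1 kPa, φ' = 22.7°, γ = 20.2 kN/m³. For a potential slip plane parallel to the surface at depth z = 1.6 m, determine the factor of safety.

For an infinite slope with a slip plane parallel to the surface (no pore pressure): FS = [c' + γz cos²β tanφ'] / [γz sinβ cosβ].
γz = 20.2·1.6 = 32.32 kN/m²
Numerator = 15.1 + 32.32·cos²34.3°·tan22.7° = 15.1 + 32.32·0.6824·0.4183 = 24.326 kPa
Denominator = 32.32·sin34.3°·cos34.3° = 32.32·0.5635·0.8261 = 15.046 kPa
FS = 24.326 / 15.046 = 1.617

FS = 1.62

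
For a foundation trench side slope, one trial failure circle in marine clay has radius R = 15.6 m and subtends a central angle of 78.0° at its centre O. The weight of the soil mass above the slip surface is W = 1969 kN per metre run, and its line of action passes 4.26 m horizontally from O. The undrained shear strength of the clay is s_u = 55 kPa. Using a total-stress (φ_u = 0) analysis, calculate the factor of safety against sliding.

Taking moments about the centre O, the resisting moment is provided by the undrained shear strength acting along the arc:
Arc length L_a = R·θ = 15.6·(78.0°·π/180) = 15.6·1.3614 = 21.24 m
M_R = s_u·L_a·R = 55·21.24·15.6 = 18221.5 kN·m/m
M_D = W·d = 1969·4.26 = 8387.9 kN·m/m
FS = M_R / M_D = 18221.5 / 8387.9 = 2.172

FS = 2.17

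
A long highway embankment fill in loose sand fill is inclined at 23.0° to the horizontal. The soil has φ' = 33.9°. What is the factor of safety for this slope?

For a dry cohesionless infinite slope the factor of safety is FS = tanφ' / tanβ.
FS = tan33.9° / tan23.0° = 0.6720 / 0.4245 = 1.583

FS = 1.58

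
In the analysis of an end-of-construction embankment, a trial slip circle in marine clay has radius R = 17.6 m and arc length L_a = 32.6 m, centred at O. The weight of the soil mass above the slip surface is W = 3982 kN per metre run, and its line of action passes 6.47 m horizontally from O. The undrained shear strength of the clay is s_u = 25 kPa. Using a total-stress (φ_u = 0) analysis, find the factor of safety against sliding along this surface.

FS = 0.56

Taking moments about the centre O, the resisting moment is provided by the undrained shear strength acting along the arc:
M_R = s_u·L_a·R = 25·32.60·17.6 = 14344.0 kN·m/m
M_D = W·d = 3982·6.47 = 25763.5 kN·m/m
FS = M_R / M_D = 14344.0 / 25763.5 = 0.557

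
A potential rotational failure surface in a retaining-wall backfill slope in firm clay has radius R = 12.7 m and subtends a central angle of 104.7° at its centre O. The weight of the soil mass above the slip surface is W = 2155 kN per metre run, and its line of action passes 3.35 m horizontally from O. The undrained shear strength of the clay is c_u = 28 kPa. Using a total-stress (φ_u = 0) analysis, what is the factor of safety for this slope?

Taking moments about the centre O, the resisting moment is provided by the undrained shear strength acting along the arc:
Arc length L_a = R·θ = 12.7·(104.7°·π/180) = 12.7·1.8274 = 23.21 m
M_R = c_u·L_a·R = 28·23.21·12.7 = 8252.6 kN·m/m
M_D = W·d = 2155·3.35 = 7219.2 kN·m/m
FS = M_R / M_D = 8252.6 / 7219.2 = 1.143

FS = 1.14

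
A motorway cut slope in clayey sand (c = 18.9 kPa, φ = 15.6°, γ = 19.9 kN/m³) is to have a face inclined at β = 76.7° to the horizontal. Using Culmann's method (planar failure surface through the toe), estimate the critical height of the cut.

Culmann's analysis gives the critical failure plane at α_cr = (β + φ)/2 = (76.7 + 15.6)/2 = 46.1°, and the critical height
H_c = (4c/γ) · sinβ cosφ / [1 − cos(β − φ)]
    = (4·18.9/19.9) · sin76.7°·cos15.6° / [1 − cos(61.1°)]
    = 3.799 · 0.9732·0.9632 / [1 − 0.4833]
    = 3.799 · 0.9373 / 0.5167
    = 6.89 m

H_c = 6.89 m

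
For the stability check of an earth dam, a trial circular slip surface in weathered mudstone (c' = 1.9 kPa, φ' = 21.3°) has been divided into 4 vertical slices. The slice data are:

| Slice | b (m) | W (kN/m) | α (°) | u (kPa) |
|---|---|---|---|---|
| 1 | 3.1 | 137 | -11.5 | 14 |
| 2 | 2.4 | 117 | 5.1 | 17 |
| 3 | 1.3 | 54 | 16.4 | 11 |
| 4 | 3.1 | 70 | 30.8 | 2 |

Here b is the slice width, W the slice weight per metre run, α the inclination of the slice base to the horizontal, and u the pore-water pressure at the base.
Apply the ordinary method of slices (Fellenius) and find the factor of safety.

FS = 3.50

Ordinary method of slices: FS = Σ[c'·Δl_i + (W_i cosα_i − u_i·Δl_i)·tanφ'] / Σ W_i sinα_i, with Δl_i = b_i / cosα_i.
Slice 1: Δl = 3.1/cos(-11.5°) = 3.164 m; N'_1 = 137·cos(-11.5°) − 14·3.164 = 90.0; c'Δl = 6.01; W sinα = -27.3
Slice 2: Δl = 2.4/cos5.1° = 2.410 m; N'_2 = 117·cos5.1° − 17·2.410 = 75.6; c'Δl = 4.58; W sinα = 10.4
Slice 3: Δl = 1.3/cos16.4° = 1.355 m; N'_3 = 54·cos16.4° − 11·1.355 = 36.9; c'Δl = 2.57; W sinα = 15.2
Slice 4: Δl = 3.1/cos30.8° = 3.609 m; N'_4 = 70·cos30.8° − 2·3.609 = 52.9; c'Δl = 6.86; W sinα = 35.8
Σc'Δl = 20.0 kN/m; ΣN' = 255.3 kN/m; ΣW sinα = 34.2 kN/m
Resisting = 20.0 + 255.3·tan21.3° = 20.0 + 99.6 = 119.6 kN/m
FS = 119.6 / 34.2 = 3.499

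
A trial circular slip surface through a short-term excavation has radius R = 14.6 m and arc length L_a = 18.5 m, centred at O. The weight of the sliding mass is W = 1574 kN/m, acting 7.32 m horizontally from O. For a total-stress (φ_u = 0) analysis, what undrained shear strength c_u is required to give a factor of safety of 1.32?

FS = c_u·L_a·R / (W·d), so c_u = FS·W·d / (L_a·R).
c_u = 1.32·1574·7.32 / (18.50·14.6) = 15208.6 / 270.10 = 56.31 kPa

c_u = 56.3 kPa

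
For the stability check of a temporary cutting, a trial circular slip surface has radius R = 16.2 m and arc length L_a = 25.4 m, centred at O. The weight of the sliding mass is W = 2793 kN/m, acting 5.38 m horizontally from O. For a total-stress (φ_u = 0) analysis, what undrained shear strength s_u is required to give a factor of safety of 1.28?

FS = s_u·L_a·R / (W·d), so s_u = FS·W·d / (L_a·R).
s_u = 1.28·2793·5.38 / (25.40·16.2) = 19233.7 / 411.48 = 46.74 kPa

s_u = 46.7 kPa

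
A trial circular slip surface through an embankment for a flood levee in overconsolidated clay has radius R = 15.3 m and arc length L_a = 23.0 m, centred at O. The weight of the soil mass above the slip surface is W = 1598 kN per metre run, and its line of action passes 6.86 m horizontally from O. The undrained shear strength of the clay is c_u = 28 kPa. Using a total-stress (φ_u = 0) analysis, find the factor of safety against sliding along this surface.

Taking moments about the centre O, the resisting moment is provided by the undrained shear strength acting along the arc:
M_R = c_u·L_a·R = 28·23.00·15.3 = 9853.2 kN·m/m
M_D = W·d = 1598·6.86 = 10962.3 kN·m/m
FS = M_R / M_D = 9853.2 / 10962.3 = 0.899

FS = 0.90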